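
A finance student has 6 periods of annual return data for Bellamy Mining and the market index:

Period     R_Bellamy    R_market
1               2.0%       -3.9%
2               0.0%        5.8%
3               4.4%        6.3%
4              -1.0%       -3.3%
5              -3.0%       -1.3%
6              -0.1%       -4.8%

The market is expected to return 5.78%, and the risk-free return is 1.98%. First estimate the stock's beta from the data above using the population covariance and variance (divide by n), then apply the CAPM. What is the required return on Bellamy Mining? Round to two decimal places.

2.84%

Mean R_i = (2.0 + 0.0 + 4.4 − 1.0 − 3.0 − 0.1) / 6 = 0.3833%
Mean R_m = (-3.9 + 5.8 + 6.3 − 3.3 − 1.3 − 4.8) / 6 = -0.2000%
Σ(R_i − R̄_i)(R_m − R̄_m) = 28.0600  ⇒  Cov = 28.0600 / 6 = 4.6767
Σ(R_m − R̄_m)² = 123.9200  ⇒  Var(R_m) = 123.9200 / 6 = 20.6533
β = Cov / Var(R_m) = 4.6767 / 20.6533 = 0.2264
MRP = 5.78% − 1.98% = 3.80%
E(R) = R_f + β × MRP = 1.98% + 0.2264 × 3.80% = 2.84%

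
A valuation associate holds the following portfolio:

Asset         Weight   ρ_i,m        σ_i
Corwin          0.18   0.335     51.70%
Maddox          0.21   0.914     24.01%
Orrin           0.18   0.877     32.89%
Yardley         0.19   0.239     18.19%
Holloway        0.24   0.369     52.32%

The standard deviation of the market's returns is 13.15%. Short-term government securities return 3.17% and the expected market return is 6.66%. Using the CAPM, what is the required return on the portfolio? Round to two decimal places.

8.05%

β_Corwin = 0.335 × 51.70% / 13.15% = 1.3171
β_Maddox = 0.914 × 24.01% / 13.15% = 1.6688
β_Orrin = 0.877 × 32.89% / 13.15% = 2.1935
β_Yardley = 0.239 × 18.19% / 13.15% = 0.3306
β_Holloway = 0.369 × 52.32% / 13.15% = 1.4681
β_P = Σ w_i β_i = 0.18×1.3171 + 0.21×1.6688 + 0.18×2.1935 + 0.19×0.3306 + 0.24×1.4681 = 1.3975
MRP = 6.66% − 3.17% = 3.49%
E(R_P) = R_f + β_P × MRP = 3.17% + 1.3975 × 3.49% = 8.05%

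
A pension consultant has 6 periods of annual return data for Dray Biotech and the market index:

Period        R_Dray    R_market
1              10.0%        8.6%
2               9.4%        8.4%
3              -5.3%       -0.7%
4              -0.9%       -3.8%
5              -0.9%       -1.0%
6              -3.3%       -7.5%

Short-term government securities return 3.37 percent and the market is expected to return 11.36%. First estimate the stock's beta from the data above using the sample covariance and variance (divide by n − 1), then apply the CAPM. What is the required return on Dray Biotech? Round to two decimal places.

10.53%

Mean R_i = (10.0 + 9.4 − 5.3 − 0.9 − 0.9 − 3.3) / 6 = 1.5000%
Mean R_m = (8.6 + 8.4 − 0.7 − 3.8 − 1.0 − 7.5) / 6 = 0.6667%
Σ(R_i − R̄_i)(R_m − R̄_m) = 191.7400  ⇒  Cov = 191.7400 / 5 = 38.3480
Σ(R_m − R̄_m)² = 214.0333  ⇒  Var(R_m) = 214.0333 / 5 = 42.8067
β = Cov / Var(R_m) = 38.3480 / 42.8067 = 0.8958
MRP = 11.36% − 3.37% = 7.99%
E(R) = R_f + β × MRP = 3.37% + 0.8958 × 7.99% = 10.53%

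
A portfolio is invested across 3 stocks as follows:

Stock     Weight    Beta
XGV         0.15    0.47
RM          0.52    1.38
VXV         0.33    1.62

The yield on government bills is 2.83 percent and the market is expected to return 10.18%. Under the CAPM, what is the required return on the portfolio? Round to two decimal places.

12.55%

β_P = Σ w_i β_i = 0.15×0.47 + 0.52×1.38 + 0.33×1.62 = 1.3227
MRP = 10.18% − 2.83% = 7.35%
E(R_P) = R_f + β_P × MRP = 2.83% + 1.3227 × 7.35% = 12.55%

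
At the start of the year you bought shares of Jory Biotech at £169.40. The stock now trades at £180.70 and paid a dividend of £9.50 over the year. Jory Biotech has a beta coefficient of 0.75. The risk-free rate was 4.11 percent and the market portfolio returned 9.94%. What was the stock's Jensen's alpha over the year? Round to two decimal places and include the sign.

Realised HPR = (P1 + D1 − P0) / P0 = (180.70 + 9.50 − 169.40) / 169.40 = 20.80 / 169.40 = 12.2786%
MRP = 9.94% − 4.11% = 5.83%
CAPM required = R_f + β·MRP = 4.11% + 0.75 × 5.83% = 8.4825%
α = realised − required = 12.2786% − 8.4825% = +3.80%

+3.80%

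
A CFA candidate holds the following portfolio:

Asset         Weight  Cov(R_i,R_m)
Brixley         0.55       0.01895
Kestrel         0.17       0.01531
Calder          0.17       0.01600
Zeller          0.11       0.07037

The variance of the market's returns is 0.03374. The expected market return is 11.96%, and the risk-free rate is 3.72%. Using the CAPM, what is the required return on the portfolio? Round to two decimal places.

β_Brixley = 0.01895 / 0.03374 = 0.5616
β_Kestrel = 0.01531 / 0.03374 = 0.4538
β_Calder = 0.01600 / 0.03374 = 0.4742
β_Zeller = 0.07037 / 0.03374 = 2.0857
β_P = Σ w_i β_i = 0.55×0.5616 + 0.17×0.4538 + 0.17×0.4742 + 0.11×2.0857 = 0.6961
MRP = 11.96% − 3.72% = 8.24%
E(R_P) = R_f + β_P × MRP = 3.72% + 0.6961 × 8.24% = 9.46%

9.46%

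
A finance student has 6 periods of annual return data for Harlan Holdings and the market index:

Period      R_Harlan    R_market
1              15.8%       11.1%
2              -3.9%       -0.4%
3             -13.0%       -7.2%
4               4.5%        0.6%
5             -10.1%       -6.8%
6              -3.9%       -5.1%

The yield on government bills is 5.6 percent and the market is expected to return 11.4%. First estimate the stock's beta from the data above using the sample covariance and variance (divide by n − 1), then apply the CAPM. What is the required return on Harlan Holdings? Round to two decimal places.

Mean R_i = (15.8 − 3.9 − 13.0 + 4.5 − 10.1 − 3.9) / 6 = -1.7667%
Mean R_m = (11.1 − 0.4 − 7.2 + 0.6 − 6.8 − 5.1) / 6 = -1.3000%
Σ(R_i − R̄_i)(R_m − R̄_m) = 348.0300  ⇒  Cov = 348.0300 / 5 = 69.6060
Σ(R_m − R̄_m)² = 237.6800  ⇒  Var(R_m) = 237.6800 / 5 = 47.5360
β = Cov / Var(R_m) = 69.6060 / 47.5360 = 1.4643
MRP = 11.4% − 5.6% = 5.80%
E(R) = R_f + β × MRP = 5.6% + 1.4643 × 5.8% = 14.09%

14.09%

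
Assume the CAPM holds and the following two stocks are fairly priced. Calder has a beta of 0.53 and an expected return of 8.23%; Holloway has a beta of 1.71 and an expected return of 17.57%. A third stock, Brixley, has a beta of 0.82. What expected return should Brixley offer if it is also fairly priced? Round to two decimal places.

MRP (SML slope) = (17.57% − 8.23%) / (1.71 − 0.53) = 9.34% / 1.18 = 7.9153%
R_f (intercept) = 8.23% − 0.53 × 7.9153% = 4.0349%
E(R_Brixley) = R_f + β × MRP = 4.0349% + 0.82 × 7.9153% = 10.53%

10.53%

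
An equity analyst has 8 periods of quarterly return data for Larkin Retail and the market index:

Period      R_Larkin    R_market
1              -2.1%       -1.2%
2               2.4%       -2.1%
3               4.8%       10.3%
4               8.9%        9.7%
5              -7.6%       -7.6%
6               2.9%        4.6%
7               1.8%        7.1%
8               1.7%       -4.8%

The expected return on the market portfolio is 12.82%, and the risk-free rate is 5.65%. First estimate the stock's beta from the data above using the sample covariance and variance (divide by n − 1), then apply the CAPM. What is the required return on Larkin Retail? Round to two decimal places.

9.68%

Mean R_i = (-2.1 + 2.4 + 4.8 + 8.9 − 7.6 + 2.9 + 1.8 + 1.7) / 8 = 1.6000%
Mean R_m = (-1.2 − 2.1 + 10.3 + 9.7 − 7.6 + 4.6 + 7.1 − 4.8) / 8 = 2.0000%
Σ(R_i − R̄_i)(R_m − R̄_m) = 183.3700  ⇒  Cov = 183.3700 / 7 = 26.1957
Σ(R_m − R̄_m)² = 326.4000  ⇒  Var(R_m) = 326.4000 / 7 = 46.6286
β = Cov / Var(R_m) = 26.1957 / 46.6286 = 0.5618
MRP = 12.82% − 5.65% = 7.17%
E(R) = R_f + β × MRP = 5.65% + 0.5618 × 7.17% = 9.68%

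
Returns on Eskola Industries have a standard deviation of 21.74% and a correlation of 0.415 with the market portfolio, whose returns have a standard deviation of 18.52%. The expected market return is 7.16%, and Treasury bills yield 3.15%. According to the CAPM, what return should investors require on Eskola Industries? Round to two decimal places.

β = ρ × σ_i / σ_m = 0.415 × 21.74% / 18.52% = 0.4872
MRP = 7.16% − 3.15% = 4.01%
E(R) = 3.15% + 0.4872 × 4.01% = 5.10%

5.10%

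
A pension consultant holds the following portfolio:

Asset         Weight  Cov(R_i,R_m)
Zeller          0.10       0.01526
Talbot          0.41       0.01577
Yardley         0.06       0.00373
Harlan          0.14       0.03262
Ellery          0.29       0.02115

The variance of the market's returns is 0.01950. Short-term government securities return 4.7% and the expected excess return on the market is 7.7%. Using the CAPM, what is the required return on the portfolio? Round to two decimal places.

12.17%

β_Zeller = 0.01526 / 0.01950 = 0.7826
β_Talbot = 0.01577 / 0.01950 = 0.8087
β_Yardley = 0.00373 / 0.01950 = 0.1913
β_Harlan = 0.03262 / 0.01950 = 1.6728
β_Ellery = 0.02115 / 0.01950 = 1.0846
β_P = Σ w_i β_i = 0.10×0.7826 + 0.41×0.8087 + 0.06×0.1913 + 0.14×1.6728 + 0.29×1.0846 = 0.9700
E(R_P) = R_f + β_P × MRP = 4.7% + 0.9700 × 7.7% = 12.17%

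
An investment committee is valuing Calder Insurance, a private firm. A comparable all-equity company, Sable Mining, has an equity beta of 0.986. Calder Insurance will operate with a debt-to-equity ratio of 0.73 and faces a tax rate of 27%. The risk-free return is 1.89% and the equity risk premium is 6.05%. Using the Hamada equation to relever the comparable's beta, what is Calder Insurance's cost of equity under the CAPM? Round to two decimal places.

β_L = β_U × [1 + (1 − t)(D/E)] = 0.986 × [1 + (1 − 0.27) × 0.73]
    = 0.986 × [1 + 0.73 × 0.73] = 0.986 × 1.5329 = 1.5114
E(R) = R_f + β_L × MRP = 1.89% + 1.5114 × 6.05% = 11.03%

11.03%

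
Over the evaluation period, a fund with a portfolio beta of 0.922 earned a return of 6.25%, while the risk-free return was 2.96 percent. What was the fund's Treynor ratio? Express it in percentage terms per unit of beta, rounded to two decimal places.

3.57%

Treynor = (R_P − R_f) / β_P = (6.25% − 2.96%) / 0.9220 = 3.29% / 0.9220 = 3.57%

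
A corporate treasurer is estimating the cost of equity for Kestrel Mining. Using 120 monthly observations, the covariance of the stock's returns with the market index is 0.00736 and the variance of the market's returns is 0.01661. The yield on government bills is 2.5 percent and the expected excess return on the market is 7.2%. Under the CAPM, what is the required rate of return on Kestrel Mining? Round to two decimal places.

5.69%

β = Cov(R_i, R_m) / Var(R_m) = 0.00736 / 0.01661 = 0.4431
E(R) = R_f + β × MRP = 2.5% + 0.4431 × 7.2% = 5.69%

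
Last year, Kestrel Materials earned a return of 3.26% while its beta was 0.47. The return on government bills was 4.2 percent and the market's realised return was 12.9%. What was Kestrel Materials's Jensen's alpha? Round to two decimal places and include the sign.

Market excess return = 12.9% − 4.2% = 8.70%
CAPM benchmark = R_f + β(R_m − R_f) = 4.2% + 0.47 × 8.7% = 8.2890%
α = actual − benchmark = 3.26% − 8.2890% = -5.03%

-5.03%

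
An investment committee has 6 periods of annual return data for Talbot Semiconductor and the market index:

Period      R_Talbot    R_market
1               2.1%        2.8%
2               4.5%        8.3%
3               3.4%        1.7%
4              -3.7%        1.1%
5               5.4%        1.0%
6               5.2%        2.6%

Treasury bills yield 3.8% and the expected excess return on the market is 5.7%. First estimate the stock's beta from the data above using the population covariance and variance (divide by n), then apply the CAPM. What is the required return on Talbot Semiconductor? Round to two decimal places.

6.01%

Mean R_i = (2.1 + 4.5 + 3.4 − 3.7 + 5.4 + 5.2) / 6 = 2.8167%
Mean R_m = (2.8 + 8.3 + 1.7 + 1.1 + 1.0 + 2.6) / 6 = 2.9167%
Σ(R_i − R̄_i)(R_m − R̄_m) = 14.5683  ⇒  Cov = 14.5683 / 6 = 2.4281
Σ(R_m − R̄_m)² = 37.5483  ⇒  Var(R_m) = 37.5483 / 6 = 6.2581
β = Cov / Var(R_m) = 2.4281 / 6.2581 = 0.3880
E(R) = R_f + β × MRP = 3.8% + 0.3880 × 5.7% = 6.01%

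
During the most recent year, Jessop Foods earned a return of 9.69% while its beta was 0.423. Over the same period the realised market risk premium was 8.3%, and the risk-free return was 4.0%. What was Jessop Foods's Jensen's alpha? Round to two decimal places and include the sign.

+2.18%

CAPM benchmark = R_f + β(R_m − R_f) = 4.0% + 0.423 × 8.3% = 7.5109%
α = actual − benchmark = 9.69% − 7.5109% = +2.18%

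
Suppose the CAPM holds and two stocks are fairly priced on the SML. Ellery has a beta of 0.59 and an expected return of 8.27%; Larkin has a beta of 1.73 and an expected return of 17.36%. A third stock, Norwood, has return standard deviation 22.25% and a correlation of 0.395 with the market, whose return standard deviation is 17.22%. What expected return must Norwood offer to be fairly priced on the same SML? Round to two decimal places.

7.64%

MRP = (17.36% − 8.27%) / (1.73 − 0.59) = 7.9737%
R_f = 8.27% − 0.59 × 7.9737% = 3.5655%
β_Norwood = ρ·σ_i/σ_m = 0.395 × 22.25 / 17.22 = 0.5104
E(R_Norwood) = R_f + β × MRP = 3.5655% + 0.5104 × 7.9737% = 7.64%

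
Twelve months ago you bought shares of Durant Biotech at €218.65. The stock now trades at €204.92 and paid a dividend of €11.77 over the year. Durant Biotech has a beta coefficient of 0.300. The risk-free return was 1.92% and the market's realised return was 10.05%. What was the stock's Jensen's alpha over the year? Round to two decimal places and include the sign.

Realised HPR = (P1 + D1 − P0) / P0 = (204.92 + 11.77 − 218.65) / 218.65 = -1.96 / 218.65 = -0.8964%
MRP = 10.05% − 1.92% = 8.13%
CAPM required = R_f + β·MRP = 1.92% + 0.300 × 8.13% = 4.35900%
α = realised − required = -0.8964% − 4.35900% = -5.26%

-5.26%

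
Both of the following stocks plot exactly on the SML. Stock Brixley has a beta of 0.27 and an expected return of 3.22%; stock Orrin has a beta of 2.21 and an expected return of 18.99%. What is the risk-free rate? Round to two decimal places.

Both satisfy E(R) = R_f + β·MRP, so the slope of the SML is
MRP = (18.99% − 3.22%) / (2.21 − 0.27) = 15.77% / 1.94 = 8.1289%
R_f = E(R_Brixley) − β_Brixley·MRP = 3.22% − 0.27 × 8.1289% = 1.0252%

1.03%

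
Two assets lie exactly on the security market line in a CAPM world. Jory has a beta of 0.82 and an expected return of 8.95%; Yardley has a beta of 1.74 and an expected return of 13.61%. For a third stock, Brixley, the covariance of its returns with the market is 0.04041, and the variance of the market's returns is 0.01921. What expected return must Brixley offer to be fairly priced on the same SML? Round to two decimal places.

MRP = (13.61% − 8.95%) / (1.74 − 0.82) = 5.0652%
R_f = 8.95% − 0.82 × 5.0652% = 4.7965%
β_Brixley = Cov / Var(R_m) = 0.04041 / 0.01921 = 2.1036
E(R_Brixley) = R_f + β × MRP = 4.7965% + 2.1036 × 5.0652% = 15.45%

15.45%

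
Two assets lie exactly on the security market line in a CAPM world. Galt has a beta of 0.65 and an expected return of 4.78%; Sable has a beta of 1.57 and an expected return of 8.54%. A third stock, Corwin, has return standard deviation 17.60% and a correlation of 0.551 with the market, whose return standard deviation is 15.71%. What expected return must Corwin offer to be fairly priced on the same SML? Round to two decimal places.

MRP = (8.54% − 4.78%) / (1.57 − 0.65) = 4.0870%
R_f = 4.78% − 0.65 × 4.0870% = 2.1235%
β_Corwin = ρ·σ_i/σ_m = 0.551 × 17.60 / 15.71 = 0.6173
E(R_Corwin) = R_f + β × MRP = 2.1235% + 0.6173 × 4.0870% = 4.65%

4.65%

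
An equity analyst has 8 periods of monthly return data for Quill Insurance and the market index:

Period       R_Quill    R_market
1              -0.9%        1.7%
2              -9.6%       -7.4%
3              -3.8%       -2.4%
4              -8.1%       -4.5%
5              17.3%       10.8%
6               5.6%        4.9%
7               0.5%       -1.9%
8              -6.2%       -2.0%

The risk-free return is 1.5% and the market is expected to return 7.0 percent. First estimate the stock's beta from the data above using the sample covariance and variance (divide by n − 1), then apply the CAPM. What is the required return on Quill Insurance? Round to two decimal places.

9.57%

Mean R_i = (-0.9 − 9.6 − 3.8 − 8.1 + 17.3 + 5.6 + 0.5 − 6.2) / 8 = -0.6500%
Mean R_m = (1.7 − 7.4 − 2.4 − 4.5 + 10.8 + 4.9 − 1.9 − 2.0) / 8 = -0.1000%
Σ(R_i − R̄_i)(R_m − R̄_m) = 340.2900  ⇒  Cov = 340.2900 / 7 = 48.6129
Σ(R_m − R̄_m)² = 231.8400  ⇒  Var(R_m) = 231.8400 / 7 = 33.1200
β = Cov / Var(R_m) = 48.6129 / 33.1200 = 1.4678
MRP = 7.0% − 1.5% = 5.50%
E(R) = R_f + β × MRP = 1.5% + 1.4678 × 5.5% = 9.57%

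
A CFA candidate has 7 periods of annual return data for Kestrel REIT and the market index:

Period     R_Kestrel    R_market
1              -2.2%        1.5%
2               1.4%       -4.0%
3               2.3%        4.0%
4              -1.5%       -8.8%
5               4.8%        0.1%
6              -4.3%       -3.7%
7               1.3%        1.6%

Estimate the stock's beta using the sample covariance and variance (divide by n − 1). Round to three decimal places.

0.297

Mean R_i = (-2.2 + 1.4 + 2.3 − 1.5 + 4.8 − 4.3 + 1.3) / 7 = 0.2571%
Mean R_m = (1.5 − 4.0 + 4.0 − 8.8 + 0.1 − 3.7 + 1.6) / 7 = -1.3286%
Σ(R_i − R̄_i)(R_m − R̄_m) = 34.3614  ⇒  Cov = 34.3614 / 6 = 5.7269
Σ(R_m − R̄_m)² = 115.5943  ⇒  Var(R_m) = 115.5943 / 6 = 19.2657
β = Cov / Var(R_m) = 5.7269 / 19.2657 = 0.2973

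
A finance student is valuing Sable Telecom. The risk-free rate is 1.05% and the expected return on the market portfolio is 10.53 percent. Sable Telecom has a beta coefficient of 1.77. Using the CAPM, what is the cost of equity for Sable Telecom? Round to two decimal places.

17.83%

Market risk premium = E(R_m) − R_f = 10.53% − 1.05% = 9.48%
E(R) = R_f + β × MRP = 1.05% + 1.77 × 9.48% = 17.83%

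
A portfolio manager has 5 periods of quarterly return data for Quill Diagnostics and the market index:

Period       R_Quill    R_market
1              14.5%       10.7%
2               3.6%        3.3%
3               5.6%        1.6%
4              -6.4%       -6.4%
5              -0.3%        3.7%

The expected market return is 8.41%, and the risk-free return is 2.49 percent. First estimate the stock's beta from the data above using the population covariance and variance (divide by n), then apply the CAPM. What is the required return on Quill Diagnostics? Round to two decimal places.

Mean R_i = (14.5 + 3.6 + 5.6 − 6.4 − 0.3) / 5 = 3.4000%
Mean R_m = (10.7 + 3.3 + 1.6 − 6.4 + 3.7) / 5 = 2.5800%
Σ(R_i − R̄_i)(R_m − R̄_m) = 171.9800  ⇒  Cov = 171.9800 / 5 = 34.3960
Σ(R_m − R̄_m)² = 149.3080  ⇒  Var(R_m) = 149.3080 / 5 = 29.8616
β = Cov / Var(R_m) = 34.3960 / 29.8616 = 1.1518
MRP = 8.41% − 2.49% = 5.92%
E(R) = R_f + β × MRP = 2.49% + 1.1518 × 5.92% = 9.31%

9.31%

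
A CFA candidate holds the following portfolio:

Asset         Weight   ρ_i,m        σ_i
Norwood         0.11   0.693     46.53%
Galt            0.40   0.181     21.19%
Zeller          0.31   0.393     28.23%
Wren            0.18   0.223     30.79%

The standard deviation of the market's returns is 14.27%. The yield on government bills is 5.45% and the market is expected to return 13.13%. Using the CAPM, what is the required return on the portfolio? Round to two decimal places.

β_Norwood = 0.693 × 46.53% / 14.27% = 2.2597
β_Galt = 0.181 × 21.19% / 14.27% = 0.2688
β_Zeller = 0.393 × 28.23% / 14.27% = 0.7775
β_Wren = 0.223 × 30.79% / 14.27% = 0.4812
β_P = Σ w_i β_i = 0.11×2.2597 + 0.40×0.2688 + 0.31×0.7775 + 0.18×0.4812 = 0.6837
MRP = 13.13% − 5.45% = 7.68%
E(R_P) = R_f + β_P × MRP = 5.45% + 0.6837 × 7.68% = 10.70%

10.70%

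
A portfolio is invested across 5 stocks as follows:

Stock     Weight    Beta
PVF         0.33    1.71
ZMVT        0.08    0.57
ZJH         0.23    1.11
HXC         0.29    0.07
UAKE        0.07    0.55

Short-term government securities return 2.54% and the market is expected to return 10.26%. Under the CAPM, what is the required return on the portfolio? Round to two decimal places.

β_P = Σ w_i β_i = 0.33×1.71 + 0.08×0.57 + 0.23×1.11 + 0.29×0.07 + 0.07×0.55 = 0.9240
MRP = 10.26% − 2.54% = 7.72%
E(R_P) = R_f + β_P × MRP = 2.54% + 0.9240 × 7.72% = 9.67%

9.67%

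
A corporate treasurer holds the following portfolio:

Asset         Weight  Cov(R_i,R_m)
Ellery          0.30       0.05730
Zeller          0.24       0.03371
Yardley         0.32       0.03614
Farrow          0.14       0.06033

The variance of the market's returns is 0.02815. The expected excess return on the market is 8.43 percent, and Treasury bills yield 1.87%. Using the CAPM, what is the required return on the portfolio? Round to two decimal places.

15.43%

β_Ellery = 0.05730 / 0.02815 = 2.0355
β_Zeller = 0.03371 / 0.02815 = 1.1975
β_Yardley = 0.03614 / 0.02815 = 1.2838
β_Farrow = 0.06033 / 0.02815 = 2.1432
β_P = Σ w_i β_i = 0.30×2.0355 + 0.24×1.1975 + 0.32×1.2838 + 0.14×2.1432 = 1.6089
E(R_P) = R_f + β_P × MRP = 1.87% + 1.6089 × 8.43% = 15.43%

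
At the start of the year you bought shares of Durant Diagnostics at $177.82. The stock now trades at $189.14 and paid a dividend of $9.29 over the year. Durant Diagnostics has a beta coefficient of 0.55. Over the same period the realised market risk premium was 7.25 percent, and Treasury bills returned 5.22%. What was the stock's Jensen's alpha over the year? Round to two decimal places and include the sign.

Realised HPR = (P1 + D1 − P0) / P0 = (189.14 + 9.29 − 177.82) / 177.82 = 20.61 / 177.82 = 11.5904%
CAPM required = R_f + β·MRP = 5.22% + 0.55 × 7.25% = 9.2075%
α = realised − required = 11.5904% − 9.2075% = +2.38%

+2.38%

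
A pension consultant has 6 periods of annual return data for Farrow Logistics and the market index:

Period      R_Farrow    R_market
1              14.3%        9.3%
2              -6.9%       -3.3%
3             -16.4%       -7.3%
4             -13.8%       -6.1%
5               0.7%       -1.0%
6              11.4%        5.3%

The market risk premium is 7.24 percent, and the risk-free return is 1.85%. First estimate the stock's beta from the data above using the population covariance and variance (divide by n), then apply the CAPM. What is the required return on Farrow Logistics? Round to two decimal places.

Mean R_i = (14.3 − 6.9 − 16.4 − 13.8 + 0.7 + 11.4) / 6 = -1.7833%
Mean R_m = (9.3 − 3.3 − 7.3 − 6.1 − 1.0 + 5.3) / 6 = -0.5167%
Σ(R_i − R̄_i)(R_m − R̄_m) = 413.8517  ⇒  Cov = 413.8517 / 6 = 68.9753
Σ(R_m − R̄_m)² = 215.3683  ⇒  Var(R_m) = 215.3683 / 6 = 35.8947
β = Cov / Var(R_m) = 68.9753 / 35.8947 = 1.9216
E(R) = R_f + β × MRP = 1.85% + 1.9216 × 7.24% = 15.76%

15.76%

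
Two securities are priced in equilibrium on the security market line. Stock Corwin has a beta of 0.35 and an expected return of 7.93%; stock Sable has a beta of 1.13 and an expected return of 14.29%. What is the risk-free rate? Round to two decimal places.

Both satisfy E(R) = R_f + β·MRP, so the slope of the SML is
MRP = (14.29% − 7.93%) / (1.13 − 0.35) = 6.36% / 0.78 = 8.1538%
R_f = E(R_Corwin) − β_Corwin·MRP = 7.93% − 0.35 × 8.1538% = 5.0762%

5.08%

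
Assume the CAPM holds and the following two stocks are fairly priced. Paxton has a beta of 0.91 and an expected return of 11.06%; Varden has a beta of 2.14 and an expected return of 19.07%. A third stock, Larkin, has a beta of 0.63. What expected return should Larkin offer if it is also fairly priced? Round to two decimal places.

9.24%

MRP (SML slope) = (19.07% − 11.06%) / (2.14 − 0.91) = 8.01% / 1.23 = 6.5122%
R_f (intercept) = 11.06% − 0.91 × 6.5122% = 5.1339%
E(R_Larkin) = R_f + β × MRP = 5.1339% + 0.63 × 6.5122% = 9.24%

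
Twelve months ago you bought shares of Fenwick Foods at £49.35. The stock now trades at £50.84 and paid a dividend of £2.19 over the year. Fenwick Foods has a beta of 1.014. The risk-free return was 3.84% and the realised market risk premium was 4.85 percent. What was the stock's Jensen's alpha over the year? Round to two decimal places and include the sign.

Realised HPR = (P1 + D1 − P0) / P0 = (50.84 + 2.19 − 49.35) / 49.35 = 3.68 / 49.35 = 7.4569%
CAPM required = R_f + β·MRP = 3.84% + 1.014 × 4.85% = 8.75790%
α = realised − required = 7.4569% − 8.75790% = -1.30%

-1.30%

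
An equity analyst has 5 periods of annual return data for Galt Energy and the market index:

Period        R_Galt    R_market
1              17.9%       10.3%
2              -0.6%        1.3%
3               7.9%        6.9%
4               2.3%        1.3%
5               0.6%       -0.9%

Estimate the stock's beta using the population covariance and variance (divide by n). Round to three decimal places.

Mean R_i = (17.9 − 0.6 + 7.9 + 2.3 + 0.6) / 5 = 5.6200%
Mean R_m = (10.3 + 1.3 + 6.9 + 1.3 − 0.9) / 5 = 3.7800%
Σ(R_i − R̄_i)(R_m − R̄_m) = 134.3320  ⇒  Cov = 134.3320 / 5 = 26.8664
Σ(R_m − R̄_m)² = 86.4480  ⇒  Var(R_m) = 86.4480 / 5 = 17.2896
β = Cov / Var(R_m) = 26.8664 / 17.2896 = 1.5539

1.554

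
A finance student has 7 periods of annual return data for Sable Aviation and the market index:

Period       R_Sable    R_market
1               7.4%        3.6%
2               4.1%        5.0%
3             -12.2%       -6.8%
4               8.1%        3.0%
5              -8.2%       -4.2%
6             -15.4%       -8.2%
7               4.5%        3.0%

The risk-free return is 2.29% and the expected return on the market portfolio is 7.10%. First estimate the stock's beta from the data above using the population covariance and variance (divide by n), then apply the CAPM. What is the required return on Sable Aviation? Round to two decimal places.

Mean R_i = (7.4 + 4.1 − 12.2 + 8.1 − 8.2 − 15.4 + 4.5) / 7 = -1.6714%
Mean R_m = (3.6 + 5.0 − 6.8 + 3.0 − 4.2 − 8.2 + 3.0) / 7 = -0.6571%
Σ(R_i − R̄_i)(R_m − R̄_m) = 320.9314  ⇒  Cov = 320.9314 / 7 = 45.8473
Σ(R_m − R̄_m)² = 184.0571  ⇒  Var(R_m) = 184.0571 / 7 = 26.2939
β = Cov / Var(R_m) = 45.8473 / 26.2939 = 1.7436
MRP = 7.10% − 2.29% = 4.81%
E(R) = R_f + β × MRP = 2.29% + 1.7436 × 4.81% = 10.68%

10.68%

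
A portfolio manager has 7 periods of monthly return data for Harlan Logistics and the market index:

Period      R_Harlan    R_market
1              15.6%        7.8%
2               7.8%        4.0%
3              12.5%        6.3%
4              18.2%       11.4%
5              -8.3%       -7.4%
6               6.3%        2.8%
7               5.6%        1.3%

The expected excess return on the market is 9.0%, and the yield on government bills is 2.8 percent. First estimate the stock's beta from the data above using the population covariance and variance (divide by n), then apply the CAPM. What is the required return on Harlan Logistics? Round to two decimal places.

Mean R_i = (15.6 + 7.8 + 12.5 + 18.2 − 8.3 + 6.3 + 5.6) / 7 = 8.2429%
Mean R_m = (7.8 + 4.0 + 6.3 + 11.4 − 7.4 + 2.8 + 1.3) / 7 = 3.7429%
Σ(R_i − R̄_i)(R_m − R̄_m) = 309.4871  ⇒  Cov = 309.4871 / 7 = 44.2124
Σ(R_m − R̄_m)² = 212.7171  ⇒  Var(R_m) = 212.7171 / 7 = 30.3882
β = Cov / Var(R_m) = 44.2124 / 30.3882 = 1.4549
E(R) = R_f + β × MRP = 2.8% + 1.4549 × 9.0% = 15.89%

15.89%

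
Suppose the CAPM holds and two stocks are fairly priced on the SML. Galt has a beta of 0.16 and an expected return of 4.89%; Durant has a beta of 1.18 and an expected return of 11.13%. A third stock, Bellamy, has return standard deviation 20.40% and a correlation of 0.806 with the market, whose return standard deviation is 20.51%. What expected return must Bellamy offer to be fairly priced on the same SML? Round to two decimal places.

MRP = (11.13% − 4.89%) / (1.18 − 0.16) = 6.1176%
R_f = 4.89% − 0.16 × 6.1176% = 3.9112%
β_Bellamy = ρ·σ_i/σ_m = 0.806 × 20.40 / 20.51 = 0.8017
E(R_Bellamy) = R_f + β × MRP = 3.9112% + 0.8017 × 6.1176% = 8.82%

8.82%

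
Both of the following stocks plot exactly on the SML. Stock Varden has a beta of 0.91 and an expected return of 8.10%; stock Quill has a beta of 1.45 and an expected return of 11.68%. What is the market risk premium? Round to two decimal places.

Both satisfy E(R) = R_f + β·MRP, so the slope of the SML is
MRP = (11.68% − 8.10%) / (1.45 − 0.91) = 3.58% / 0.54 = 6.6296%

6.63%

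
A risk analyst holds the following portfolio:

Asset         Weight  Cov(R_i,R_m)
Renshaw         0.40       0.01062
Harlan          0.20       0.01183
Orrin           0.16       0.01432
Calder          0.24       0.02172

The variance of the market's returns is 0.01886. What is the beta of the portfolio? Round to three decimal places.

0.749

β_Renshaw = 0.01062 / 0.01886 = 0.5631
β_Harlan = 0.01183 / 0.01886 = 0.6273
β_Orrin = 0.01432 / 0.01886 = 0.7593
β_Calder = 0.02172 / 0.01886 = 1.1516
β_P = Σ w_i β_i = 0.40×0.5631 + 0.20×0.6273 + 0.16×0.7593 + 0.24×1.1516 = 0.7486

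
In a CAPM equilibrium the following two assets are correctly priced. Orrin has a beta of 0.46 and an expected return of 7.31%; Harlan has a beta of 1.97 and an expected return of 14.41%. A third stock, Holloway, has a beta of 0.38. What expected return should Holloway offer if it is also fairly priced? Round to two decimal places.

6.93%

MRP (SML slope) = (14.41% − 7.31%) / (1.97 − 0.46) = 7.10% / 1.51 = 4.7020%
R_f (intercept) = 7.31% − 0.46 × 4.7020% = 5.1471%
E(R_Holloway) = R_f + β × MRP = 5.1471% + 0.38 × 4.7020% = 6.93%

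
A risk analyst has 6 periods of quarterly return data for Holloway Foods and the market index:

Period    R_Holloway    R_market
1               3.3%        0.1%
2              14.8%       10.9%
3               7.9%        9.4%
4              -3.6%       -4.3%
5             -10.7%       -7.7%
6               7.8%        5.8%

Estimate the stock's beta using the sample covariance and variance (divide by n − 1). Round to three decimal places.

1.168

Mean R_i = (3.3 + 14.8 + 7.9 − 3.6 − 10.7 + 7.8) / 6 = 3.2500%
Mean R_m = (0.1 + 10.9 + 9.4 − 4.3 − 7.7 + 5.8) / 6 = 2.3667%
Σ(R_i − R̄_i)(R_m − R̄_m) = 332.8700  ⇒  Cov = 332.8700 / 5 = 66.5740
Σ(R_m − R̄_m)² = 284.9933  ⇒  Var(R_m) = 284.9933 / 5 = 56.9987
β = Cov / Var(R_m) = 66.5740 / 56.9987 = 1.1680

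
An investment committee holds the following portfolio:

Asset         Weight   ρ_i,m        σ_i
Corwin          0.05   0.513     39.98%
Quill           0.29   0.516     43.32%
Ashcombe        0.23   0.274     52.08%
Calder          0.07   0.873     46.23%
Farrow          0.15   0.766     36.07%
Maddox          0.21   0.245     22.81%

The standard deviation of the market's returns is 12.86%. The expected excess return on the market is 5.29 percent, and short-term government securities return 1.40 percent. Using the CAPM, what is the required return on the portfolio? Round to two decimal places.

9.19%

β_Corwin = 0.513 × 39.98% / 12.86% = 1.5948
β_Quill = 0.516 × 43.32% / 12.86% = 1.7382
β_Ashcombe = 0.274 × 52.08% / 12.86% = 1.1096
β_Calder = 0.873 × 46.23% / 12.86% = 3.1383
β_Farrow = 0.766 × 36.07% / 12.86% = 2.1485
β_Maddox = 0.245 × 22.81% / 12.86% = 0.4346
β_P = Σ w_i β_i = 0.05×1.5948 + 0.29×1.7382 + 0.23×1.1096 + 0.07×3.1383 + 0.15×2.1485 + 0.21×0.4346 = 1.4722
E(R_P) = R_f + β_P × MRP = 1.40% + 1.4722 × 5.29% = 9.19%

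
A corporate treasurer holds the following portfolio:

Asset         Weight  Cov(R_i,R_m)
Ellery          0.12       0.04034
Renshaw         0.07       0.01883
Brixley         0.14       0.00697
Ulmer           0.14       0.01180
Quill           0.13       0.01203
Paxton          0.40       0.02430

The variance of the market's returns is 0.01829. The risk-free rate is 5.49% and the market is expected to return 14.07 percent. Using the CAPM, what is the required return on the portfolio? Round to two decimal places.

14.91%

β_Ellery = 0.04034 / 0.01829 = 2.2056
β_Renshaw = 0.01883 / 0.01829 = 1.0295
β_Brixley = 0.00697 / 0.01829 = 0.3811
β_Ulmer = 0.01180 / 0.01829 = 0.6452
β_Quill = 0.01203 / 0.01829 = 0.6577
β_Paxton = 0.02430 / 0.01829 = 1.3286
β_P = Σ w_i β_i = 0.12×2.2056 + 0.07×1.0295 + 0.14×0.3811 + 0.14×0.6452 + 0.13×0.6577 + 0.40×1.3286 = 1.0974
MRP = 14.07% − 5.49% = 8.58%
E(R_P) = R_f + β_P × MRP = 5.49% + 1.0974 × 8.58% = 14.91%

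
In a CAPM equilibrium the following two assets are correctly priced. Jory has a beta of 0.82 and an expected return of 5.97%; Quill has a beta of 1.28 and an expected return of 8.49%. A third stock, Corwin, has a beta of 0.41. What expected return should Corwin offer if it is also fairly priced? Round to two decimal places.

MRP (SML slope) = (8.49% − 5.97%) / (1.28 − 0.82) = 2.52% / 0.46 = 5.4783%
R_f (intercept) = 5.97% − 0.82 × 5.4783% = 1.4778%
E(R_Corwin) = R_f + β × MRP = 1.4778% + 0.41 × 5.4783% = 3.72%

3.72%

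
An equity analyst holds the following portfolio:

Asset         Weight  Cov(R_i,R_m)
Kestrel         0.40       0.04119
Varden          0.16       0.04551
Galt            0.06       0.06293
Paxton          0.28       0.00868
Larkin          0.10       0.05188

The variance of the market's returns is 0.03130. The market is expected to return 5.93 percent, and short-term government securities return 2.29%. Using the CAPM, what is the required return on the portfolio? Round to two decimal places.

6.38%

β_Kestrel = 0.04119 / 0.03130 = 1.3160
β_Varden = 0.04551 / 0.03130 = 1.4540
β_Galt = 0.06293 / 0.03130 = 2.0105
β_Paxton = 0.00868 / 0.03130 = 0.2773
β_Larkin = 0.05188 / 0.03130 = 1.6575
β_P = Σ w_i β_i = 0.40×1.3160 + 0.16×1.4540 + 0.06×2.0105 + 0.28×0.2773 + 0.10×1.6575 = 1.1231
MRP = 5.93% − 2.29% = 3.64%
E(R_P) = R_f + β_P × MRP = 2.29% + 1.1231 × 3.64% = 6.38%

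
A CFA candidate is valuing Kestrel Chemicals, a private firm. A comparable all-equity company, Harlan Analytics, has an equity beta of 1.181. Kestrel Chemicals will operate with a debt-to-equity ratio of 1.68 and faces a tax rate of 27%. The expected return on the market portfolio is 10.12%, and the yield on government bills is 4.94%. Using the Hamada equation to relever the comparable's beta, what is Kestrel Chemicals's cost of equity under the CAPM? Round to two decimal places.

18.56%

β_L = β_U × [1 + (1 − t)(D/E)] = 1.181 × [1 + (1 − 0.27) × 1.68]
    = 1.181 × [1 + 0.73 × 1.68] = 1.181 × 2.2264 = 2.6294
MRP = 10.12% − 4.94% = 5.18%
E(R) = R_f + β_L × MRP = 4.94% + 2.6294 × 5.18% = 18.56%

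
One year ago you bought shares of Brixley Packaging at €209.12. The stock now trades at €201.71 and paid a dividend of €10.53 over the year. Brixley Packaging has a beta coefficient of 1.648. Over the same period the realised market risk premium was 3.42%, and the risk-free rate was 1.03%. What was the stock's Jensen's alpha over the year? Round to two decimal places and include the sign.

-5.17%

Realised HPR = (P1 + D1 − P0) / P0 = (201.71 + 10.53 − 209.12) / 209.12 = 3.12 / 209.12 = 1.4920%
CAPM required = R_f + β·MRP = 1.03% + 1.648 × 3.42% = 6.66616%
α = realised − required = 1.4920% − 6.66616% = -5.17%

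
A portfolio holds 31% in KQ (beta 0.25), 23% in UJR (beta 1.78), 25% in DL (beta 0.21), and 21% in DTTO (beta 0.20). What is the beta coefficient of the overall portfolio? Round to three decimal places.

β_P = Σ w_i β_i = 0.31×0.25 + 0.23×1.78 + 0.25×0.21 + 0.21×0.20 = 0.5814

0.581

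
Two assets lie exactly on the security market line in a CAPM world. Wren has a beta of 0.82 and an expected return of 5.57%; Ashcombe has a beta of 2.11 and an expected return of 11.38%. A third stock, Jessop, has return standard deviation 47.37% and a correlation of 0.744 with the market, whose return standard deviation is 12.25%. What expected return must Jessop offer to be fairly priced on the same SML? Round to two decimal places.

14.83%

MRP = (11.38% − 5.57%) / (2.11 − 0.82) = 4.5039%
R_f = 5.57% − 0.82 × 4.5039% = 1.8768%
β_Jessop = ρ·σ_i/σ_m = 0.744 × 47.37 / 12.25 = 2.8770
E(R_Jessop) = R_f + β × MRP = 1.8768% + 2.8770 × 4.5039% = 14.83%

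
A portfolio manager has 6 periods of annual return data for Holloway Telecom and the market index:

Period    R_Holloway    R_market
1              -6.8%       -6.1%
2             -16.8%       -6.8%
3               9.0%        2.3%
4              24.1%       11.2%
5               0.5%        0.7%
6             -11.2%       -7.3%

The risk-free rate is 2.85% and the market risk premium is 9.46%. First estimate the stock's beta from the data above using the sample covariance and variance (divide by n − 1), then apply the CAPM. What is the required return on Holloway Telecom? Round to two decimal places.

Mean R_i = (-6.8 − 16.8 + 9.0 + 24.1 + 0.5 − 11.2) / 6 = -0.2000%
Mean R_m = (-6.1 − 6.8 + 2.3 + 11.2 + 0.7 − 7.3) / 6 = -1.0000%
Σ(R_i − R̄_i)(R_m − R̄_m) = 527.2500  ⇒  Cov = 527.2500 / 5 = 105.4500
Σ(R_m − R̄_m)² = 261.9600  ⇒  Var(R_m) = 261.9600 / 5 = 52.3920
β = Cov / Var(R_m) = 105.4500 / 52.3920 = 2.0127
E(R) = R_f + β × MRP = 2.85% + 2.0127 × 9.46% = 21.89%

21.89%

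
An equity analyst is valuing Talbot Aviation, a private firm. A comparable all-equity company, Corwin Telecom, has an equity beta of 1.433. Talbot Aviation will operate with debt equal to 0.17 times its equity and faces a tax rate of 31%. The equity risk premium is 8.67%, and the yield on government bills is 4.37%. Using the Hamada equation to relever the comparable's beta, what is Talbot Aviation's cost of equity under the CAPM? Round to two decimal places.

18.25%

β_L = β_U × [1 + (1 − t)(D/E)] = 1.433 × [1 + (1 − 0.31) × 0.17]
    = 1.433 × [1 + 0.69 × 0.17] = 1.433 × 1.1173 = 1.6011
E(R) = R_f + β_L × MRP = 4.37% + 1.6011 × 8.67% = 18.25%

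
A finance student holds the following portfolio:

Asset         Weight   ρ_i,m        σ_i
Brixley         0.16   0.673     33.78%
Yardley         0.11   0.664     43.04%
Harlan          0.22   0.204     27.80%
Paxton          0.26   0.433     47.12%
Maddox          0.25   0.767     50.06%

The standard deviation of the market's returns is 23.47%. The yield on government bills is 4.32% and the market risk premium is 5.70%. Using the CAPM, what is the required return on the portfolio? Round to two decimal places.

9.89%

β_Brixley = 0.673 × 33.78% / 23.47% = 0.9686
β_Yardley = 0.664 × 43.04% / 23.47% = 1.2177
β_Harlan = 0.204 × 27.80% / 23.47% = 0.2416
β_Paxton = 0.433 × 47.12% / 23.47% = 0.8693
β_Maddox = 0.767 × 50.06% / 23.47% = 1.6360
β_P = Σ w_i β_i = 0.16×0.9686 + 0.11×1.2177 + 0.22×0.2416 + 0.26×0.8693 + 0.25×1.6360 = 0.9771
E(R_P) = R_f + β_P × MRP = 4.32% + 0.9771 × 5.70% = 9.89%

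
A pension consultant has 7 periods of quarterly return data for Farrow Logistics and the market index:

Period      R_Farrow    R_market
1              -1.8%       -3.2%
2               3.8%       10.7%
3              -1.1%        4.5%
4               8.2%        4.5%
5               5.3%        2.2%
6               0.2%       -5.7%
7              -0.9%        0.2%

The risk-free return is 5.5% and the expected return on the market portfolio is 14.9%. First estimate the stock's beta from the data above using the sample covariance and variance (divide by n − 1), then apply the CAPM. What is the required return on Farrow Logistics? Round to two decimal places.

8.83%

Mean R_i = (-1.8 + 3.8 − 1.1 + 8.2 + 5.3 + 0.2 − 0.9) / 7 = 1.9571%
Mean R_m = (-3.2 + 10.7 + 4.5 + 4.5 + 2.2 − 5.7 + 0.2) / 7 = 1.8857%
Σ(R_i − R̄_i)(R_m − R̄_m) = 62.8757  ⇒  Cov = 62.8757 / 6 = 10.4793
Σ(R_m − R̄_m)² = 177.7086  ⇒  Var(R_m) = 177.7086 / 6 = 29.6181
β = Cov / Var(R_m) = 10.4793 / 29.6181 = 0.3538
MRP = 14.9% − 5.5% = 9.40%
E(R) = R_f + β × MRP = 5.5% + 0.3538 × 9.4% = 8.83%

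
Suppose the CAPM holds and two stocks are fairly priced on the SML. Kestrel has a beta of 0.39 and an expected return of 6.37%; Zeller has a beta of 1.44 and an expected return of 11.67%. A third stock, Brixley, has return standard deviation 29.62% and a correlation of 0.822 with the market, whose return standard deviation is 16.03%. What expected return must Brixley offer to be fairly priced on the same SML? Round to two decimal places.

12.07%

MRP = (11.67% − 6.37%) / (1.44 − 0.39) = 5.0476%
R_f = 6.37% − 0.39 × 5.0476% = 4.4014%
β_Brixley = ρ·σ_i/σ_m = 0.822 × 29.62 / 16.03 = 1.5189
E(R_Brixley) = R_f + β × MRP = 4.4014% + 1.5189 × 5.0476% = 12.07%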